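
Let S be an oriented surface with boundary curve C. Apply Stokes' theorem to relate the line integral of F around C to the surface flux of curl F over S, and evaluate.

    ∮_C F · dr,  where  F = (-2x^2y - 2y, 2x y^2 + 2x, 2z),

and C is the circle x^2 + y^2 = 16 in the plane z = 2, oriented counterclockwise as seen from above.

Let S be the flat disk x^2 + y^2 ≤ 16 in the plane z = 2, with upward unit normal n̂ = ẑ. By Stokes' theorem,

    ∮_C F · dr = ∬_S (∇ × F) · n̂ dS = ∬_D (curl F)_z dA,

where D is the disk x^2 + y^2 ≤ 16.

Compute the curl of F = (-2x^2y - 2y, 2x y^2 + 2x, 2z):
    (∇ × F)_x = ∂F_z/∂y - ∂F_y/∂z = 0,
    (∇ × F)_y = ∂F_x/∂z - ∂F_z/∂x = 0,
    (∇ × F)_z = ∂F_y/∂x - ∂F_x/∂y = 2x^2 + 2y^2 + 4.

On z = 2, (curl F)_z = 2x^2 + 2y^2 + 4.

Convert to polar (x = r cos θ, y = r sin θ, dA = r dr dθ); the integrand becomes 2r^2 + 4, so

    ∬_D (curl F)_z dA = ∫_0^{2π} ∫_0^{4} (2r^2 + 4) · r dr dθ.

Inner (r from 0 to 4): 160.
Outer (θ from 0 to 2π): 320π.

Therefore ∮_C F · dr = 320π.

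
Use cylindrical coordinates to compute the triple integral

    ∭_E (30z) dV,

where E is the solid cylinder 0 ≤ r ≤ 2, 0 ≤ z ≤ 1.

In cylindrical coordinates, x = r cos(θ), y = r sin(θ), z = z, and dV = r dr dθ dz.

The integrand becomes 30z, so

    ∭_E (30z) dV = ∫_{0}^{2π} ∫_{0}^{2} ∫_{0}^{1} (30z) · r dz dr dθ.

Inner (z): 15r.
Middle (r from 0 to 2): 30.
Outer (θ): 60π.

Therefore the triple integral equals 60π.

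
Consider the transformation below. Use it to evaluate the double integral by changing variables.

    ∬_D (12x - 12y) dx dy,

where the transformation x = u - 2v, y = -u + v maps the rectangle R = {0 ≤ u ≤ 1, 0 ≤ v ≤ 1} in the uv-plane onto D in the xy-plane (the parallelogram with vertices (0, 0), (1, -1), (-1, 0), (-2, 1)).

Compute the Jacobian determinant of (x, y) with respect to (u, v):

    ∂(x,y)/∂(u,v) = | 1  -2 | = (1)(1) - (-2)(-1) = -1.
                   | -1  1 |

Its absolute value is |J| = 1 (the area scaling factor).

Substituting x = u - 2v, y = -u + v into the integrand,

    12x - 12y → 24u - 36v,

so the integral becomes

    ∬_R (24u - 36v) · |J| du dv = ∫_0^1 ∫_0^1 (24u - 36v) dv du.

Inner (v): 24u - 18.
Outer (u): -6.

Therefore ∬_D (12x - 12y) dx dy = -6.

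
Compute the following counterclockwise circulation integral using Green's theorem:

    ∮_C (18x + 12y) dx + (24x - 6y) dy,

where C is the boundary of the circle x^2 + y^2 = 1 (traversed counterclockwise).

Green's theorem converts the closed line integral into a double integral over the enclosed region D:

    ∮_C P dx + Q dy = ∬_D (∂Q/∂x - ∂P/∂y) dA.

Here P = 18x + 12y, Q = 24x - 6y, so

    ∂Q/∂x = 24,    ∂P/∂y = 12,
    ∂Q/∂x - ∂P/∂y = 12.

D is the region x^2 + y^2 ≤ 1. Evaluating the double integral:

In polar coordinates (x = r cos θ, y = r sin θ, dA = r dr dθ) the integrand becomes 12, so

    ∬_D (12) dA = ∫_0^{2π} ∫_0^{1} (12) · r dr dθ.

Inner (r from 0 to 1): 6.
Outer (θ from 0 to 2π): 12π.

Therefore ∮_C P dx + Q dy = 12π.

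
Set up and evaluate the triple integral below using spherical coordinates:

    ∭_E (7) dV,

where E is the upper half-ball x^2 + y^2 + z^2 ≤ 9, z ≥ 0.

In spherical coordinates, x = ρ sin(φ) cos(θ), y = ρ sin(φ) sin(θ), z = ρ cos(φ), and dV = ρ^2 sin(φ) dρ dφ dθ.

The integrand becomes 7, so

    ∭_E (7) dV = ∫_{0}^{2π} ∫_{0}^{π/2} ∫_{0}^{3} (7) · ρ^2 sin(φ) dρ dφ dθ.

Inner (ρ): 63sin(φ).
Middle (φ): 63.
Outer (θ): 126π.

Therefore the triple integral equals 126π.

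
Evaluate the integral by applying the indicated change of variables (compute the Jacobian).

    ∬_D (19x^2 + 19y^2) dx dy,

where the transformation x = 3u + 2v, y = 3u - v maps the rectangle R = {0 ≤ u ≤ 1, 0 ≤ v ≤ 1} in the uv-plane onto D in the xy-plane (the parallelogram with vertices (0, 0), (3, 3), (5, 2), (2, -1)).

Compute the Jacobian determinant of (x, y) with respect to (u, v):

    ∂(x,y)/∂(u,v) = | 3  2 | = (3)(-1) - (2)(3) = -9.
                   | 3  -1 |

Its absolute value is |J| = 9 (the area scaling factor).

Substituting x = 3u + 2v, y = 3u - v into the integrand,

    19x^2 + 19y^2 → 342u^2 + 114u v + 95v^2,

so the integral becomes

    ∬_R (342u^2 + 114u v + 95v^2) · |J| du dv = ∫_0^1 ∫_0^1 (3078u^2 + 1026u v + 855v^2) dv du.

Inner (v): 3078u^2 + 513u + 285.
Outer (u): 3135/2.

Therefore ∬_D (19x^2 + 19y^2) dx dy = 3135/2.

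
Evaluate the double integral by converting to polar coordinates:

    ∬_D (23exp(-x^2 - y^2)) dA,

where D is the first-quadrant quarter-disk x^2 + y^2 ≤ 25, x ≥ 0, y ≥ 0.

The region D is 0 ≤ r ≤ 5, 0 ≤ θ ≤ π/2 in polar coordinates, where x = r cos(θ), y = r sin(θ), and dA = r dr dθ.

Under the substitution, the integrand becomes 23exp(-r^2), so

    ∬_D (23exp(-x^2 - y^2)) dA = ∫_{0}^{π/2} ∫_{0}^{5} (23exp(-r^2)) · r dr dθ.

Inner integral (in r): ∫_{0}^{5} (23exp(-r^2)) · r dr = 23/2 - 23exp(-25)/2.

Outer integral (in θ): ∫_{0}^{π/2} (23/2 - 23exp(-25)/2) dθ = -23π (1 - exp(25))exp(-25)/4.

Therefore ∬_D (23exp(-x^2 - y^2)) dA = -23π (1 - exp(25))exp(-25)/4.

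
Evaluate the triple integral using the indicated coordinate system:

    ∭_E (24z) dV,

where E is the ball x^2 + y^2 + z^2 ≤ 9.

In spherical coordinates, x = ρ sin(φ) cos(θ), y = ρ sin(φ) sin(θ), z = ρ cos(φ), and dV = ρ^2 sin(φ) dρ dφ dθ.

The integrand becomes 24ρ cos(φ), so

    ∭_E (24z) dV = ∫_{0}^{2π} ∫_{0}^{π} ∫_{0}^{3} (24ρ cos(φ)) · ρ^2 sin(φ) dρ dφ dθ.

Inner (ρ): 243sin(2φ).
Middle (φ): 0.
Outer (θ): 0.

Therefore the triple integral equals 0.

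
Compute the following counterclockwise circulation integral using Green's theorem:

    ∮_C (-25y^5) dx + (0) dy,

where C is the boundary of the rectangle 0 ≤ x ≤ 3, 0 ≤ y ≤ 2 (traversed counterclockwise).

Green's theorem converts the closed line integral into a double integral over the enclosed region D:

    ∮_C P dx + Q dy = ∬_D (∂Q/∂x - ∂P/∂y) dA.

Here P = -25y^5, Q = 0, so

    ∂Q/∂x = 0,    ∂P/∂y = -125y^4,
    ∂Q/∂x - ∂P/∂y = 125y^4.

D is the region 0 ≤ x ≤ 3, 0 ≤ y ≤ 2. Evaluating the double integral:

    ∬_D (125y^4) dA = ∫_0^{3} ∫_0^{2} (125y^4) dy dx.

Inner (y from 0 to 2): 800.
Outer (x from 0 to 3): 2400.

Therefore ∮_C P dx + Q dy = 2400.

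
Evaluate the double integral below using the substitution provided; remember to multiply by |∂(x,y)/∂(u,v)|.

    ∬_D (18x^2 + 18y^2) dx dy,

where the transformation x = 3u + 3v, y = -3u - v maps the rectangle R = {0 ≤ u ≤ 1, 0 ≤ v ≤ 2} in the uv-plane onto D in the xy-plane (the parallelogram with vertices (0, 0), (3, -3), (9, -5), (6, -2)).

Compute the Jacobian determinant of (x, y) with respect to (u, v):

    ∂(x,y)/∂(u,v) = | 3  3 | = (3)(-1) - (3)(-3) = 6.
                   | -3  -1 |

Its absolute value is |J| = 6 (the area scaling factor).

Substituting x = 3u + 3v, y = -3u - v into the integrand,

    18x^2 + 18y^2 → 324u^2 + 432u v + 180v^2,

so the integral becomes

    ∬_R (324u^2 + 432u v + 180v^2) · |J| du dv = ∫_0^1 ∫_0^2 (1944u^2 + 2592u v + 1080v^2) dv du.

Inner (v): 3888u^2 + 5184u + 2880.
Outer (u): 6768.

Therefore ∬_D (18x^2 + 18y^2) dx dy = 6768.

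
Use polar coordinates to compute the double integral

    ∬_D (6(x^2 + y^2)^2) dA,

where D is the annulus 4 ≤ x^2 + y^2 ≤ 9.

The region D is 2 ≤ r ≤ 3, 0 ≤ θ ≤ 2π in polar coordinates, where x = r cos(θ), y = r sin(θ), and dA = r dr dθ.

Under the substitution, the integrand becomes 6r^4, so

    ∬_D (6(x^2 + y^2)^2) dA = ∫_{0}^{2π} ∫_{2}^{3} (6r^4) · r dr dθ.

Inner integral (in r): ∫_{2}^{3} (6r^4) · r dr = 665.

Outer integral (in θ): ∫_{0}^{2π} (665) dθ = 1330π.

Therefore ∬_D (6(x^2 + y^2)^2) dA = 1330π.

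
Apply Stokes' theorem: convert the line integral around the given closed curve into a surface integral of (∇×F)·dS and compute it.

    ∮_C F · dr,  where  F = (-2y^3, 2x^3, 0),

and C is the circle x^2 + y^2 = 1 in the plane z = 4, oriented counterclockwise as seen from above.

Let S be the flat disk x^2 + y^2 ≤ 1 in the plane z = 4, with upward unit normal n̂ = ẑ. By Stokes' theorem,

    ∮_C F · dr = ∬_S (∇ × F) · n̂ dS = ∬_D (curl F)_z dA,

where D is the disk x^2 + y^2 ≤ 1.

Compute the curl of F = (-2y^3, 2x^3, 0):
    (∇ × F)_x = ∂F_z/∂y - ∂F_y/∂z = 0,
    (∇ × F)_y = ∂F_x/∂z - ∂F_z/∂x = 0,
    (∇ × F)_z = ∂F_y/∂x - ∂F_x/∂y = 6x^2 + 6y^2.

On z = 4, (curl F)_z = 6x^2 + 6y^2.

Convert to polar (x = r cos θ, y = r sin θ, dA = r dr dθ); the integrand becomes 6r^2, so

    ∬_D (curl F)_z dA = ∫_0^{2π} ∫_0^{1} (6r^2) · r dr dθ.

Inner (r from 0 to 1): 3/2.
Outer (θ from 0 to 2π): 3π.

Therefore ∮_C F · dr = 3π.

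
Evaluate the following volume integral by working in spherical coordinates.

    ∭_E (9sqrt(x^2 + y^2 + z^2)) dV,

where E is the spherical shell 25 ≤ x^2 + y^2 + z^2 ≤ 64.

In spherical coordinates, x = ρ sin(φ) cos(θ), y = ρ sin(φ) sin(θ), z = ρ cos(φ), and dV = ρ^2 sin(φ) dρ dφ dθ.

The integrand becomes 9ρ, so

    ∭_E (9sqrt(x^2 + y^2 + z^2)) dV = ∫_{0}^{2π} ∫_{0}^{π} ∫_{5}^{8} (9ρ) · ρ^2 sin(φ) dρ dφ dθ.

Inner (ρ): 31239sin(φ)/4.
Middle (φ): 31239/2.
Outer (θ): 31239π.

Therefore the triple integral equals 31239π.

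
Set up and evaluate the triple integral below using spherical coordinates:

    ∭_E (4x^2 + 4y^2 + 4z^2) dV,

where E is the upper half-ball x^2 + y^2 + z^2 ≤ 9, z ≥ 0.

In spherical coordinates, x = ρ sin(φ) cos(θ), y = ρ sin(φ) sin(θ), z = ρ cos(φ), and dV = ρ^2 sin(φ) dρ dφ dθ.

The integrand becomes 4ρ^2, so

    ∭_E (4x^2 + 4y^2 + 4z^2) dV = ∫_{0}^{2π} ∫_{0}^{π/2} ∫_{0}^{3} (4ρ^2) · ρ^2 sin(φ) dρ dφ dθ.

Inner (ρ): 972sin(φ)/5.
Middle (φ): 972/5.
Outer (θ): 1944π/5.

Therefore the triple integral equals 1944π/5.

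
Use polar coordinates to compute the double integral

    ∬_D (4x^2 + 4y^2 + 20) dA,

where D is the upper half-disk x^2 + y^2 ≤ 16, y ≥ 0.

The region D is 0 ≤ r ≤ 4, 0 ≤ θ ≤ π in polar coordinates, where x = r cos(θ), y = r sin(θ), and dA = r dr dθ.

Under the substitution, the integrand becomes 4r^2 + 20, so

    ∬_D (4x^2 + 4y^2 + 20) dA = ∫_{0}^{π} ∫_{0}^{4} (4r^2 + 20) · r dr dθ.

Inner integral (in r): ∫_{0}^{4} (4r^2 + 20) · r dr = 416.

Outer integral (in θ): ∫_{0}^{π} (416) dθ = 416π.

Therefore ∬_D (4x^2 + 4y^2 + 20) dA = 416π.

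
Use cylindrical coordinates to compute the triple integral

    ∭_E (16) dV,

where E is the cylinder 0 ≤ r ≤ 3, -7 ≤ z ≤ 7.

In cylindrical coordinates, x = r cos(θ), y = r sin(θ), z = z, and dV = r dr dθ dz.

The integrand becomes 16, so

    ∭_E (16) dV = ∫_{0}^{2π} ∫_{0}^{3} ∫_{-7}^{7} (16) · r dz dr dθ.

Inner (z): 224r.
Middle (r from 0 to 3): 1008.
Outer (θ): 2016π.

Therefore the triple integral equals 2016π.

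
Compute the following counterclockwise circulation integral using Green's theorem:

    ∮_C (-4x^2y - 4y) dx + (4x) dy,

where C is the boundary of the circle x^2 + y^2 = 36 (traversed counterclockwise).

Green's theorem converts the closed line integral into a double integral over the enclosed region D:

    ∮_C P dx + Q dy = ∬_D (∂Q/∂x - ∂P/∂y) dA.

Here P = -4x^2y - 4y, Q = 4x, so

    ∂Q/∂x = 4,    ∂P/∂y = -4x^2 - 4,
    ∂Q/∂x - ∂P/∂y = 4x^2 + 8.

D is the region x^2 + y^2 ≤ 36. Evaluating the double integral:

In polar coordinates (x = r cos θ, y = r sin θ, dA = r dr dθ) the integrand becomes 4r^2cos(θ)^2 + 8, so

    ∬_D (4x^2 + 8) dA = ∫_0^{2π} ∫_0^{6} (4r^2cos(θ)^2 + 8) · r dr dθ.

Inner (r from 0 to 6): 1296cos(θ)^2 + 144.
Outer (θ from 0 to 2π): 1584π.

Therefore ∮_C P dx + Q dy = 1584π.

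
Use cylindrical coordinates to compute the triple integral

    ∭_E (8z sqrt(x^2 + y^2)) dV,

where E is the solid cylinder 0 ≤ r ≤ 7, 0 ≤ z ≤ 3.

In cylindrical coordinates, x = r cos(θ), y = r sin(θ), z = z, and dV = r dr dθ dz.

The integrand becomes 8r z, so

    ∭_E (8z sqrt(x^2 + y^2)) dV = ∫_{0}^{2π} ∫_{0}^{7} ∫_{0}^{3} (8r z) · r dz dr dθ.

Inner (z): 36r^2.
Middle (r from 0 to 7): 4116.
Outer (θ): 8232π.

Therefore the triple integral equals 8232π.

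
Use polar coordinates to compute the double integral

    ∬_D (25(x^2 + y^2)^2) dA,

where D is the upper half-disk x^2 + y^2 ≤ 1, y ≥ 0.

The region D is 0 ≤ r ≤ 1, 0 ≤ θ ≤ π in polar coordinates, where x = r cos(θ), y = r sin(θ), and dA = r dr dθ.

Under the substitution, the integrand becomes 25r^4, so

    ∬_D (25(x^2 + y^2)^2) dA = ∫_{0}^{π} ∫_{0}^{1} (25r^4) · r dr dθ.

Inner integral (in r): ∫_{0}^{1} (25r^4) · r dr = 25/6.

Outer integral (in θ): ∫_{0}^{π} (25/6) dθ = 25π/6.

Therefore ∬_D (25(x^2 + y^2)^2) dA = 25π/6.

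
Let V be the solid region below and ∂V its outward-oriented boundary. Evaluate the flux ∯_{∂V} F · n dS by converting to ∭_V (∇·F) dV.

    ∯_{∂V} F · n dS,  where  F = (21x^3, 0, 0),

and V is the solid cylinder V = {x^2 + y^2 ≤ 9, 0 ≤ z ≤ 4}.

By the divergence theorem,

    ∯_{∂V} F · n dS = ∭_V (∇ · F) dV.

Compute the divergence:
    ∇ · F = ∂F_x/∂x + ∂F_y/∂y + ∂F_z/∂z = 63x^2 + 0 + 0 = 63x^2.

In cylindrical coordinates, x = r cos(θ), y = r sin(θ), z = z, dV = r dr dθ dz, with 0 ≤ r ≤ 3, 0 ≤ θ ≤ 2π, 0 ≤ z ≤ 4.

The integrand, after substitution and multiplying by the volume element, becomes (63r^2cos(θ)^2) · r, so

    ∭_V (∇·F) dV = ∫_0^{2π} ∫_0^{3} ∫_0^{4} (63r^2cos(θ)^2) · r dz dr dθ.

Inner (z from 0 to 4): 252r^3cos(θ)^2.
Middle (r from 0 to 3): 5103cos(θ)^2.
Outer (θ from 0 to 2π): 5103π.

Therefore ∯_{∂V} F · n dS = 5103π.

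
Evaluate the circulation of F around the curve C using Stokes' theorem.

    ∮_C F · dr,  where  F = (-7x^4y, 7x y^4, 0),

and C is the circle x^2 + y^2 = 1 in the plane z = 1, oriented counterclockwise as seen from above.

Let S be the flat disk x^2 + y^2 ≤ 1 in the plane z = 1, with upward unit normal n̂ = ẑ. By Stokes' theorem,

    ∮_C F · dr = ∬_S (∇ × F) · n̂ dS = ∬_D (curl F)_z dA,

where D is the disk x^2 + y^2 ≤ 1.

Compute the curl of F = (-7x^4y, 7x y^4, 0):
    (∇ × F)_x = ∂F_z/∂y - ∂F_y/∂z = 0,
    (∇ × F)_y = ∂F_x/∂z - ∂F_z/∂x = 0,
    (∇ × F)_z = ∂F_y/∂x - ∂F_x/∂y = 7x^4 + 7y^4.

On z = 1, (curl F)_z = 7x^4 + 7y^4.

Convert to polar (x = r cos θ, y = r sin θ, dA = r dr dθ); the integrand becomes 7r^4(sin(θ)^4 + cos(θ)^4), so

    ∬_D (curl F)_z dA = ∫_0^{2π} ∫_0^{1} (7r^4(sin(θ)^4 + cos(θ)^4)) · r dr dθ.

Inner (r from 0 to 1): 7sin(θ)^4/6 + 7cos(θ)^4/6.
Outer (θ from 0 to 2π): 7π/4.

Therefore ∮_C F · dr = 7π/4.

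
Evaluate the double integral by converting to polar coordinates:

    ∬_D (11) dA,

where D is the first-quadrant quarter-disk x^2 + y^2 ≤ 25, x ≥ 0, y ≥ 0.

The region D is 0 ≤ r ≤ 5, 0 ≤ θ ≤ π/2 in polar coordinates, where x = r cos(θ), y = r sin(θ), and dA = r dr dθ.

Under the substitution, the integrand becomes 11, so

    ∬_D (11) dA = ∫_{0}^{π/2} ∫_{0}^{5} (11) · r dr dθ.

Inner integral (in r): ∫_{0}^{5} (11) · r dr = 275/2.

Outer integral (in θ): ∫_{0}^{π/2} (275/2) dθ = 275π/4.

Therefore ∬_D (11) dA = 275π/4.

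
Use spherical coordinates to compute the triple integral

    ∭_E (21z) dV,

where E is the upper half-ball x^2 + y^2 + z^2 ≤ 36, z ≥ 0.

In spherical coordinates, x = ρ sin(φ) cos(θ), y = ρ sin(φ) sin(θ), z = ρ cos(φ), and dV = ρ^2 sin(φ) dρ dφ dθ.

The integrand becomes 21ρ cos(φ), so

    ∭_E (21z) dV = ∫_{0}^{2π} ∫_{0}^{π/2} ∫_{0}^{6} (21ρ cos(φ)) · ρ^2 sin(φ) dρ dφ dθ.

Inner (ρ): 3402sin(2φ).
Middle (φ): 3402.
Outer (θ): 6804π.

Therefore the triple integral equals 6804π.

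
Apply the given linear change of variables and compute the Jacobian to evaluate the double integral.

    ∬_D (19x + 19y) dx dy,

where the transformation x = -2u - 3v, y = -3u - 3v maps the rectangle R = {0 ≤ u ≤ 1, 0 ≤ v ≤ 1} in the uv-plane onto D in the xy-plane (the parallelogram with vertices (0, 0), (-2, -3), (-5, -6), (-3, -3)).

Compute the Jacobian determinant of (x, y) with respect to (u, v):

    ∂(x,y)/∂(u,v) = | -2  -3 | = (-2)(-3) - (-3)(-3) = -3.
                   | -3  -3 |

Its absolute value is |J| = 3 (the area scaling factor).

Substituting x = -2u - 3v, y = -3u - 3v into the integrand,

    19x + 19y → -95u - 114v,

so the integral becomes

    ∬_R (-95u - 114v) · |J| du dv = ∫_0^1 ∫_0^1 (-285u - 342v) dv du.

Inner (v): -285u - 171.
Outer (u): -627/2.

Therefore ∬_D (19x + 19y) dx dy = -627/2.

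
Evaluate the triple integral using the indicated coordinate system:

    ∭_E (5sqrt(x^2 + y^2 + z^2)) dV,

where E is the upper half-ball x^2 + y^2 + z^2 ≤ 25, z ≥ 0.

In spherical coordinates, x = ρ sin(φ) cos(θ), y = ρ sin(φ) sin(θ), z = ρ cos(φ), and dV = ρ^2 sin(φ) dρ dφ dθ.

The integrand becomes 5ρ, so

    ∭_E (5sqrt(x^2 + y^2 + z^2)) dV = ∫_{0}^{2π} ∫_{0}^{π/2} ∫_{0}^{5} (5ρ) · ρ^2 sin(φ) dρ dφ dθ.

Inner (ρ): 3125sin(φ)/4.
Middle (φ): 3125/4.
Outer (θ): 3125π/2.

Therefore the triple integral equals 3125π/2.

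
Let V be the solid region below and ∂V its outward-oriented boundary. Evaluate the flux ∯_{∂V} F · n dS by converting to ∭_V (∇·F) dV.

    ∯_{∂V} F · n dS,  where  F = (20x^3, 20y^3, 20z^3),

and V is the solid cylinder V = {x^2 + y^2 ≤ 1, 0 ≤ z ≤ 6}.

By the divergence theorem,

    ∯_{∂V} F · n dS = ∭_V (∇ · F) dV.

Compute the divergence:
    ∇ · F = ∂F_x/∂x + ∂F_y/∂y + ∂F_z/∂z = 60x^2 + 60y^2 + 60z^2.

In cylindrical coordinates, x = r cos(θ), y = r sin(θ), z = z, dV = r dr dθ dz, with 0 ≤ r ≤ 1, 0 ≤ θ ≤ 2π, 0 ≤ z ≤ 6.

The integrand, after substitution and multiplying by the volume element, becomes (60r^2 + 60z^2) · r, so

    ∭_V (∇·F) dV = ∫_0^{2π} ∫_0^{1} ∫_0^{6} (60r^2 + 60z^2) · r dz dr dθ.

Inner (z from 0 to 6): 360r (r^2 + 12).
Middle (r from 0 to 1): 2250.
Outer (θ from 0 to 2π): 4500π.

Therefore ∯_{∂V} F · n dS = 4500π.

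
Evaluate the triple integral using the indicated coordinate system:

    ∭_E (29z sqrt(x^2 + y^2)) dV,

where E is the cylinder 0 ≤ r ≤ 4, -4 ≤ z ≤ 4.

In cylindrical coordinates, x = r cos(θ), y = r sin(θ), z = z, and dV = r dr dθ dz.

The integrand becomes 29r z, so

    ∭_E (29z sqrt(x^2 + y^2)) dV = ∫_{0}^{2π} ∫_{0}^{4} ∫_{-4}^{4} (29r z) · r dz dr dθ.

Inner (z): 0.
Middle (r from 0 to 4): 0.
Outer (θ): 0.

Therefore the triple integral equals 0.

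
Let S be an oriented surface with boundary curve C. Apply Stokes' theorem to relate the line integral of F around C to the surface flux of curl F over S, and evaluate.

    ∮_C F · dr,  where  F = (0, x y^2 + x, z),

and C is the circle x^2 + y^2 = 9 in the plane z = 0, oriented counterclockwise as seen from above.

Let S be the flat disk x^2 + y^2 ≤ 9 in the plane z = 0, with upward unit normal n̂ = ẑ. By Stokes' theorem,

    ∮_C F · dr = ∬_S (∇ × F) · n̂ dS = ∬_D (curl F)_z dA,

where D is the disk x^2 + y^2 ≤ 9.

Compute the curl of F = (0, x y^2 + x, z):
    (∇ × F)_x = ∂F_z/∂y - ∂F_y/∂z = 0,
    (∇ × F)_y = ∂F_x/∂z - ∂F_z/∂x = 0,
    (∇ × F)_z = ∂F_y/∂x - ∂F_x/∂y = y^2 + 1.

On z = 0, (curl F)_z = y^2 + 1.

Convert to polar (x = r cos θ, y = r sin θ, dA = r dr dθ); the integrand becomes r^2sin(θ)^2 + 1, so

    ∬_D (curl F)_z dA = ∫_0^{2π} ∫_0^{3} (r^2sin(θ)^2 + 1) · r dr dθ.

Inner (r from 0 to 3): 81sin(θ)^2/4 + 9/2.
Outer (θ from 0 to 2π): 117π/4.

Therefore ∮_C F · dr = 117π/4.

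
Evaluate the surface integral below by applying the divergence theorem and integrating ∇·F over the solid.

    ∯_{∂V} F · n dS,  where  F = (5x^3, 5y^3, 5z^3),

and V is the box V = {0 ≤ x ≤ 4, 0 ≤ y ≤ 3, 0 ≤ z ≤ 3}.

By the divergence theorem,

    ∯_{∂V} F · n dS = ∭_V (∇ · F) dV.

Compute the divergence:
    ∇ · F = ∂F_x/∂x + ∂F_y/∂y + ∂F_z/∂z = 15x^2 + 15y^2 + 15z^2.

V is a rectangular box, so dV = dx dy dz with 0 ≤ x ≤ 4, 0 ≤ y ≤ 3, 0 ≤ z ≤ 3.

Integrate (15x^2 + 15y^2 + 15z^2) over V as an iterated integral:

    ∭_V (∇·F) dV = ∫_0^{4} ∫_0^{3} ∫_0^{3} (15x^2 + 15y^2 + 15z^2) dz dy dx.

Inner (z from 0 to 3): 45x^2 + 45y^2 + 135.
Middle (y from 0 to 3): 135x^2 + 810.
Outer (x from 0 to 4): 6120.

Therefore ∯_{∂V} F · n dS = 6120.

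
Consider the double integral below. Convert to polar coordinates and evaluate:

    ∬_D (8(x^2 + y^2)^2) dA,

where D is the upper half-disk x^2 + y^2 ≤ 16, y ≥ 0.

The region D is 0 ≤ r ≤ 4, 0 ≤ θ ≤ π in polar coordinates, where x = r cos(θ), y = r sin(θ), and dA = r dr dθ.

Under the substitution, the integrand becomes 8r^4, so

    ∬_D (8(x^2 + y^2)^2) dA = ∫_{0}^{π} ∫_{0}^{4} (8r^4) · r dr dθ.

Inner integral (in r): ∫_{0}^{4} (8r^4) · r dr = 16384/3.

Outer integral (in θ): ∫_{0}^{π} (16384/3) dθ = 16384π/3.

Therefore ∬_D (8(x^2 + y^2)^2) dA = 16384π/3.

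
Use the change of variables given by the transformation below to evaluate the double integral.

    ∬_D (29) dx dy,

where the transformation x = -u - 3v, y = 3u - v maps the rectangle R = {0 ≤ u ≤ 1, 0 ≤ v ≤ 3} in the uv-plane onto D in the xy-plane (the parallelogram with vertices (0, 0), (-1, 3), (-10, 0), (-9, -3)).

Compute the Jacobian determinant of (x, y) with respect to (u, v):

    ∂(x,y)/∂(u,v) = | -1  -3 | = (-1)(-1) - (-3)(3) = 10.
                   | 3  -1 |

Its absolute value is |J| = 10 (the area scaling factor).

Substituting x = -u - 3v, y = 3u - v into the integrand,

    29 → 29,

so the integral becomes

    ∬_R (29) · |J| du dv = ∫_0^1 ∫_0^3 (290) dv du.

Inner (v): 870.
Outer (u): 870.

Therefore ∬_D (29) dx dy = 870.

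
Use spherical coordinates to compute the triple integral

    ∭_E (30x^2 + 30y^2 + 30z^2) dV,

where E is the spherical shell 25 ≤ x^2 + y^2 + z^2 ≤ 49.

In spherical coordinates, x = ρ sin(φ) cos(θ), y = ρ sin(φ) sin(θ), z = ρ cos(φ), and dV = ρ^2 sin(φ) dρ dφ dθ.

The integrand becomes 30ρ^2, so

    ∭_E (30x^2 + 30y^2 + 30z^2) dV = ∫_{0}^{2π} ∫_{0}^{π} ∫_{5}^{7} (30ρ^2) · ρ^2 sin(φ) dρ dφ dθ.

Inner (ρ): 82092sin(φ).
Middle (φ): 164184.
Outer (θ): 328368π.

Therefore the triple integral equals 328368π.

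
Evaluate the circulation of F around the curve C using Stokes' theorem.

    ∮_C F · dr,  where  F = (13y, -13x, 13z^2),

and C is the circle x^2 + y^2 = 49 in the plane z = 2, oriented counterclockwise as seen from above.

Let S be the flat disk x^2 + y^2 ≤ 49 in the plane z = 2, with upward unit normal n̂ = ẑ. By Stokes' theorem,

    ∮_C F · dr = ∬_S (∇ × F) · n̂ dS = ∬_D (curl F)_z dA,

where D is the disk x^2 + y^2 ≤ 49.

Compute the curl of F = (13y, -13x, 13z^2):
    (∇ × F)_x = ∂F_z/∂y - ∂F_y/∂z = 0,
    (∇ × F)_y = ∂F_x/∂z - ∂F_z/∂x = 0,
    (∇ × F)_z = ∂F_y/∂x - ∂F_x/∂y = -26.

On z = 2, (curl F)_z = -26.

Convert to polar (x = r cos θ, y = r sin θ, dA = r dr dθ); the integrand becomes -26, so

    ∬_D (curl F)_z dA = ∫_0^{2π} ∫_0^{7} (-26) · r dr dθ.

Inner (r from 0 to 7): -637.
Outer (θ from 0 to 2π): -1274π.

Therefore ∮_C F · dr = -1274π.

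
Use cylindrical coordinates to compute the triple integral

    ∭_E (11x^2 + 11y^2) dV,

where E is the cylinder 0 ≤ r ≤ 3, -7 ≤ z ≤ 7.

In cylindrical coordinates, x = r cos(θ), y = r sin(θ), z = z, and dV = r dr dθ dz.

The integrand becomes 11r^2, so

    ∭_E (11x^2 + 11y^2) dV = ∫_{0}^{2π} ∫_{0}^{3} ∫_{-7}^{7} (11r^2) · r dz dr dθ.

Inner (z): 154r^3.
Middle (r from 0 to 3): 6237/2.
Outer (θ): 6237π.

Therefore the triple integral equals 6237π.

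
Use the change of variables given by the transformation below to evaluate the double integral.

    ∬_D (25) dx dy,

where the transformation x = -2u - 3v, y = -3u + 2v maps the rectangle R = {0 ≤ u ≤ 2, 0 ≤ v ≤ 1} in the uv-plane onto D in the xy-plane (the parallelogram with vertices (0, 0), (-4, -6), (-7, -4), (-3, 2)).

Compute the Jacobian determinant of (x, y) with respect to (u, v):

    ∂(x,y)/∂(u,v) = | -2  -3 | = (-2)(2) - (-3)(-3) = -13.
                   | -3  2 |

Its absolute value is |J| = 13 (the area scaling factor).

Substituting x = -2u - 3v, y = -3u + 2v into the integrand,

    25 → 25,

so the integral becomes

    ∬_R (25) · |J| du dv = ∫_0^2 ∫_0^1 (325) dv du.

Inner (v): 325.
Outer (u): 650.

Therefore ∬_D (25) dx dy = 650.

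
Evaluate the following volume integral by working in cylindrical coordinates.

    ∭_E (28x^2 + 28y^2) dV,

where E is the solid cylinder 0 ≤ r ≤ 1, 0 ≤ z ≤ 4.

In cylindrical coordinates, x = r cos(θ), y = r sin(θ), z = z, and dV = r dr dθ dz.

The integrand becomes 28r^2, so

    ∭_E (28x^2 + 28y^2) dV = ∫_{0}^{2π} ∫_{0}^{1} ∫_{0}^{4} (28r^2) · r dz dr dθ.

Inner (z): 112r^3.
Middle (r from 0 to 1): 28.
Outer (θ): 56π.

Therefore the triple integral equals 56π.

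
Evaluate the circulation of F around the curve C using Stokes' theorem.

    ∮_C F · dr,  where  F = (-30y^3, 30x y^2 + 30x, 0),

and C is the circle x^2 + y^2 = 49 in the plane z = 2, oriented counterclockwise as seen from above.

Let S be the flat disk x^2 + y^2 ≤ 49 in the plane z = 2, with upward unit normal n̂ = ẑ. By Stokes' theorem,

    ∮_C F · dr = ∬_S (∇ × F) · n̂ dS = ∬_D (curl F)_z dA,

where D is the disk x^2 + y^2 ≤ 49.

Compute the curl of F = (-30y^3, 30x y^2 + 30x, 0):
    (∇ × F)_x = ∂F_z/∂y - ∂F_y/∂z = 0,
    (∇ × F)_y = ∂F_x/∂z - ∂F_z/∂x = 0,
    (∇ × F)_z = ∂F_y/∂x - ∂F_x/∂y = 120y^2 + 30.

On z = 2, (curl F)_z = 120y^2 + 30.

Convert to polar (x = r cos θ, y = r sin θ, dA = r dr dθ); the integrand becomes 120r^2sin(θ)^2 + 30, so

    ∬_D (curl F)_z dA = ∫_0^{2π} ∫_0^{7} (120r^2sin(θ)^2 + 30) · r dr dθ.

Inner (r from 0 to 7): 72030sin(θ)^2 + 735.
Outer (θ from 0 to 2π): 73500π.

Therefore ∮_C F · dr = 73500π.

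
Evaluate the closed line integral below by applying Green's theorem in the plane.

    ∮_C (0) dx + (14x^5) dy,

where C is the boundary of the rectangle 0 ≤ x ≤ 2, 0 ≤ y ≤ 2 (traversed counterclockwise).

Green's theorem converts the closed line integral into a double integral over the enclosed region D:

    ∮_C P dx + Q dy = ∬_D (∂Q/∂x - ∂P/∂y) dA.

Here P = 0, Q = 14x^5, so

    ∂Q/∂x = 70x^4,    ∂P/∂y = 0,
    ∂Q/∂x - ∂P/∂y = 70x^4.

D is the region 0 ≤ x ≤ 2, 0 ≤ y ≤ 2. Evaluating the double integral:

    ∬_D (70x^4) dA = ∫_0^{2} ∫_0^{2} (70x^4) dy dx.

Inner (y from 0 to 2): 140x^4.
Outer (x from 0 to 2): 896.

Therefore ∮_C P dx + Q dy = 896.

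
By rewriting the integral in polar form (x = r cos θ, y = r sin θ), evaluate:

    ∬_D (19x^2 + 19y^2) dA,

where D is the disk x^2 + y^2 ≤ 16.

The region D is 0 ≤ r ≤ 4, 0 ≤ θ ≤ 2π in polar coordinates, where x = r cos(θ), y = r sin(θ), and dA = r dr dθ.

Under the substitution, the integrand becomes 19r^2, so

    ∬_D (19x^2 + 19y^2) dA = ∫_{0}^{2π} ∫_{0}^{4} (19r^2) · r dr dθ.

Inner integral (in r): ∫_{0}^{4} (19r^2) · r dr = 1216.

Outer integral (in θ): ∫_{0}^{2π} (1216) dθ = 2432π.

Therefore ∬_D (19x^2 + 19y^2) dA = 2432π.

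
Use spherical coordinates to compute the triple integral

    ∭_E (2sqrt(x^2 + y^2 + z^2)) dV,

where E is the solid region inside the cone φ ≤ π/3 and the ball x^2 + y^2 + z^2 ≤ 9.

In spherical coordinates, x = ρ sin(φ) cos(θ), y = ρ sin(φ) sin(θ), z = ρ cos(φ), and dV = ρ^2 sin(φ) dρ dφ dθ.

The integrand becomes 2ρ, so

    ∭_E (2sqrt(x^2 + y^2 + z^2)) dV = ∫_{0}^{2π} ∫_{0}^{π/3} ∫_{0}^{3} (2ρ) · ρ^2 sin(φ) dρ dφ dθ.

Inner (ρ): 81sin(φ)/2.
Middle (φ): 81/4.
Outer (θ): 81π/2.

Therefore the triple integral equals 81π/2.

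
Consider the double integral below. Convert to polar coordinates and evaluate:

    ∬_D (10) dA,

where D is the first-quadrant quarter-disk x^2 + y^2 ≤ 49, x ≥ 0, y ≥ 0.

The region D is 0 ≤ r ≤ 7, 0 ≤ θ ≤ π/2 in polar coordinates, where x = r cos(θ), y = r sin(θ), and dA = r dr dθ.

Under the substitution, the integrand becomes 10, so

    ∬_D (10) dA = ∫_{0}^{π/2} ∫_{0}^{7} (10) · r dr dθ.

Inner integral (in r): ∫_{0}^{7} (10) · r dr = 245.

Outer integral (in θ): ∫_{0}^{π/2} (245) dθ = 245π/2.

Therefore ∬_D (10) dA = 245π/2.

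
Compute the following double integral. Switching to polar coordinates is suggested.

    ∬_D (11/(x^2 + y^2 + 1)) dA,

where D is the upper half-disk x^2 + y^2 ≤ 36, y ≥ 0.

The region D is 0 ≤ r ≤ 6, 0 ≤ θ ≤ π in polar coordinates, where x = r cos(θ), y = r sin(θ), and dA = r dr dθ.

Under the substitution, the integrand becomes 11/(r^2 + 1), so

    ∬_D (11/(x^2 + y^2 + 1)) dA = ∫_{0}^{π} ∫_{0}^{6} (11/(r^2 + 1)) · r dr dθ.

Inner integral (in r): ∫_{0}^{6} (11/(r^2 + 1)) · r dr = 11log(37)/2.

Outer integral (in θ): ∫_{0}^{π} (11log(37)/2) dθ = 11π log(37)/2.

Therefore ∬_D (11/(x^2 + y^2 + 1)) dA = 11π log(37)/2.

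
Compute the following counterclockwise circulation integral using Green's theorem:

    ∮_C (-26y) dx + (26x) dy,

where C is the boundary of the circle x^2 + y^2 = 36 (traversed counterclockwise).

Green's theorem converts the closed line integral into a double integral over the enclosed region D:

    ∮_C P dx + Q dy = ∬_D (∂Q/∂x - ∂P/∂y) dA.

Here P = -26y, Q = 26x, so

    ∂Q/∂x = 26,    ∂P/∂y = -26,
    ∂Q/∂x - ∂P/∂y = 52.

D is the region x^2 + y^2 ≤ 36. Evaluating the double integral:

In polar coordinates (x = r cos θ, y = r sin θ, dA = r dr dθ) the integrand becomes 52, so

    ∬_D (52) dA = ∫_0^{2π} ∫_0^{6} (52) · r dr dθ.

Inner (r from 0 to 6): 936.
Outer (θ from 0 to 2π): 1872π.

Therefore ∮_C P dx + Q dy = 1872π.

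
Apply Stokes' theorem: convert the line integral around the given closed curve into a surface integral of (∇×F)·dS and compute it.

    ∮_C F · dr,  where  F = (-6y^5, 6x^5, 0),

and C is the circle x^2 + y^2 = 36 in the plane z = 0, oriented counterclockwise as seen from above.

Let S be the flat disk x^2 + y^2 ≤ 36 in the plane z = 0, with upward unit normal n̂ = ẑ. By Stokes' theorem,

    ∮_C F · dr = ∬_S (∇ × F) · n̂ dS = ∬_D (curl F)_z dA,

where D is the disk x^2 + y^2 ≤ 36.

Compute the curl of F = (-6y^5, 6x^5, 0):
    (∇ × F)_x = ∂F_z/∂y - ∂F_y/∂z = 0,
    (∇ × F)_y = ∂F_x/∂z - ∂F_z/∂x = 0,
    (∇ × F)_z = ∂F_y/∂x - ∂F_x/∂y = 30x^4 + 30y^4.

On z = 0, (curl F)_z = 30x^4 + 30y^4.

Convert to polar (x = r cos θ, y = r sin θ, dA = r dr dθ); the integrand becomes 30r^4(sin(θ)^4 + cos(θ)^4), so

    ∬_D (curl F)_z dA = ∫_0^{2π} ∫_0^{6} (30r^4(sin(θ)^4 + cos(θ)^4)) · r dr dθ.

Inner (r from 0 to 6): 233280sin(θ)^4 + 233280cos(θ)^4.
Outer (θ from 0 to 2π): 349920π.

Therefore ∮_C F · dr = 349920π.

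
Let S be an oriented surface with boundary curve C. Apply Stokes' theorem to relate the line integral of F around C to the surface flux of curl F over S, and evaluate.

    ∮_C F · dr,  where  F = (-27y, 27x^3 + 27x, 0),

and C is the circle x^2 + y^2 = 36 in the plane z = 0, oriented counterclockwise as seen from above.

Let S be the flat disk x^2 + y^2 ≤ 36 in the plane z = 0, with upward unit normal n̂ = ẑ. By Stokes' theorem,

    ∮_C F · dr = ∬_S (∇ × F) · n̂ dS = ∬_D (curl F)_z dA,

where D is the disk x^2 + y^2 ≤ 36.

Compute the curl of F = (-27y, 27x^3 + 27x, 0):
    (∇ × F)_x = ∂F_z/∂y - ∂F_y/∂z = 0,
    (∇ × F)_y = ∂F_x/∂z - ∂F_z/∂x = 0,
    (∇ × F)_z = ∂F_y/∂x - ∂F_x/∂y = 81x^2 + 54.

On z = 0, (curl F)_z = 81x^2 + 54.

Convert to polar (x = r cos θ, y = r sin θ, dA = r dr dθ); the integrand becomes 81r^2cos(θ)^2 + 54, so

    ∬_D (curl F)_z dA = ∫_0^{2π} ∫_0^{6} (81r^2cos(θ)^2 + 54) · r dr dθ.

Inner (r from 0 to 6): 26244cos(θ)^2 + 972.
Outer (θ from 0 to 2π): 28188π.

Therefore ∮_C F · dr = 28188π.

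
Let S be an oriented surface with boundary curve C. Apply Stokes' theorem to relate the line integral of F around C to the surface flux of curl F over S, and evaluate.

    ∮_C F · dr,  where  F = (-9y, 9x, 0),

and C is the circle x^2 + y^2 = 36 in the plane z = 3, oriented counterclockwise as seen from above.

Let S be the flat disk x^2 + y^2 ≤ 36 in the plane z = 3, with upward unit normal n̂ = ẑ. By Stokes' theorem,

    ∮_C F · dr = ∬_S (∇ × F) · n̂ dS = ∬_D (curl F)_z dA,

where D is the disk x^2 + y^2 ≤ 36.

Compute the curl of F = (-9y, 9x, 0):
    (∇ × F)_x = ∂F_z/∂y - ∂F_y/∂z = 0,
    (∇ × F)_y = ∂F_x/∂z - ∂F_z/∂x = 0,
    (∇ × F)_z = ∂F_y/∂x - ∂F_x/∂y = 18.

On z = 3, (curl F)_z = 18.

Convert to polar (x = r cos θ, y = r sin θ, dA = r dr dθ); the integrand becomes 18, so

    ∬_D (curl F)_z dA = ∫_0^{2π} ∫_0^{6} (18) · r dr dθ.

Inner (r from 0 to 6): 324.
Outer (θ from 0 to 2π): 648π.

Therefore ∮_C F · dr = 648π.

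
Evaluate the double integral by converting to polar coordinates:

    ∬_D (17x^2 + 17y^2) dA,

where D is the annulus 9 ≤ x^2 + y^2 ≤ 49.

The region D is 3 ≤ r ≤ 7, 0 ≤ θ ≤ 2π in polar coordinates, where x = r cos(θ), y = r sin(θ), and dA = r dr dθ.

Under the substitution, the integrand becomes 17r^2, so

    ∬_D (17x^2 + 17y^2) dA = ∫_{0}^{2π} ∫_{3}^{7} (17r^2) · r dr dθ.

Inner integral (in r): ∫_{3}^{7} (17r^2) · r dr = 9860.

Outer integral (in θ): ∫_{0}^{2π} (9860) dθ = 19720π.

Therefore ∬_D (17x^2 + 17y^2) dA = 19720π.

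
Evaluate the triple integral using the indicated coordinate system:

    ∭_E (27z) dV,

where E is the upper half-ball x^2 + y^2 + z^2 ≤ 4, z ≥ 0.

In spherical coordinates, x = ρ sin(φ) cos(θ), y = ρ sin(φ) sin(θ), z = ρ cos(φ), and dV = ρ^2 sin(φ) dρ dφ dθ.

The integrand becomes 27ρ cos(φ), so

    ∭_E (27z) dV = ∫_{0}^{2π} ∫_{0}^{π/2} ∫_{0}^{2} (27ρ cos(φ)) · ρ^2 sin(φ) dρ dφ dθ.

Inner (ρ): 54sin(2φ).
Middle (φ): 54.
Outer (θ): 108π.

Therefore the triple integral equals 108π.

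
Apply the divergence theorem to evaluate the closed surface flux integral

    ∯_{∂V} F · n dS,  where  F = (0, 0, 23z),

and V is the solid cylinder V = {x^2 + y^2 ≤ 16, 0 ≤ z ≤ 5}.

By the divergence theorem,

    ∯_{∂V} F · n dS = ∭_V (∇ · F) dV.

Compute the divergence:
    ∇ · F = ∂F_x/∂x + ∂F_y/∂y + ∂F_z/∂z = 0 + 0 + 23 = 23.

In cylindrical coordinates, x = r cos(θ), y = r sin(θ), z = z, dV = r dr dθ dz, with 0 ≤ r ≤ 4, 0 ≤ θ ≤ 2π, 0 ≤ z ≤ 5.

The integrand, after substitution and multiplying by the volume element, becomes (23) · r, so

    ∭_V (∇·F) dV = ∫_0^{2π} ∫_0^{4} ∫_0^{5} (23) · r dz dr dθ.

Inner (z from 0 to 5): 115r.
Middle (r from 0 to 4): 920.
Outer (θ from 0 to 2π): 1840π.

Therefore ∯_{∂V} F · n dS = 1840π.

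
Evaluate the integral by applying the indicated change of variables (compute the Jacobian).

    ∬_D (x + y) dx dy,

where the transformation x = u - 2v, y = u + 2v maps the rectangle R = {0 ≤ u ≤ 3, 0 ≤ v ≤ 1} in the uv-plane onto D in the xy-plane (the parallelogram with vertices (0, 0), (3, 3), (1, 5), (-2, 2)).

Compute the Jacobian determinant of (x, y) with respect to (u, v):

    ∂(x,y)/∂(u,v) = | 1  -2 | = (1)(2) - (-2)(1) = 4.
                   | 1  2 |

Its absolute value is |J| = 4 (the area scaling factor).

Substituting x = u - 2v, y = u + 2v into the integrand,

    x + y → 2u,

so the integral becomes

    ∬_R (2u) · |J| du dv = ∫_0^3 ∫_0^1 (8u) dv du.

Inner (v): 8u.
Outer (u): 36.

Therefore ∬_D (x + y) dx dy = 36.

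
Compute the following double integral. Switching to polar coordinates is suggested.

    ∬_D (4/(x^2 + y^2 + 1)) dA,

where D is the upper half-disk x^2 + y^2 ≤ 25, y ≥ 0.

The region D is 0 ≤ r ≤ 5, 0 ≤ θ ≤ π in polar coordinates, where x = r cos(θ), y = r sin(θ), and dA = r dr dθ.

Under the substitution, the integrand becomes 4/(r^2 + 1), so

    ∬_D (4/(x^2 + y^2 + 1)) dA = ∫_{0}^{π} ∫_{0}^{5} (4/(r^2 + 1)) · r dr dθ.

Inner integral (in r): ∫_{0}^{5} (4/(r^2 + 1)) · r dr = log(676).

Outer integral (in θ): ∫_{0}^{π} (log(676)) dθ = log(676^π).

Therefore ∬_D (4/(x^2 + y^2 + 1)) dA = log(676^π).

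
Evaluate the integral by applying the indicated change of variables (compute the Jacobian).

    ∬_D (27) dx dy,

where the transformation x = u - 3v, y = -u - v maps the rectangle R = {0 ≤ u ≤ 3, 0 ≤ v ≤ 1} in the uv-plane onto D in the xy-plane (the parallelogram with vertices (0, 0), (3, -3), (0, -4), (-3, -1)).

Compute the Jacobian determinant of (x, y) with respect to (u, v):

    ∂(x,y)/∂(u,v) = | 1  -3 | = (1)(-1) - (-3)(-1) = -4.
                   | -1  -1 |

Its absolute value is |J| = 4 (the area scaling factor).

Substituting x = u - 3v, y = -u - v into the integrand,

    27 → 27,

so the integral becomes

    ∬_R (27) · |J| du dv = ∫_0^3 ∫_0^1 (108) dv du.

Inner (v): 108.
Outer (u): 324.

Therefore ∬_D (27) dx dy = 324.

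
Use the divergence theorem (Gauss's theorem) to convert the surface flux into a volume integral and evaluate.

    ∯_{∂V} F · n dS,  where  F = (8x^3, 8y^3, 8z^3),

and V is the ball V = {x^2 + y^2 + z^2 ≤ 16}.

By the divergence theorem,

    ∯_{∂V} F · n dS = ∭_V (∇ · F) dV.

Compute the divergence:
    ∇ · F = ∂F_x/∂x + ∂F_y/∂y + ∂F_z/∂z = 24x^2 + 24y^2 + 24z^2.

In spherical coordinates, x = ρ sin(φ) cos(θ), y = ρ sin(φ) sin(θ), z = ρ cos(φ), dV = ρ^2 sin(φ) dρ dφ dθ, with 0 ≤ ρ ≤ 4, 0 ≤ φ ≤ π, 0 ≤ θ ≤ 2π.

The integrand, after substitution and multiplying by the volume element, becomes (24ρ^2) · ρ^2 sin(φ), so

    ∭_V (∇·F) dV = ∫_0^{2π} ∫_0^{π} ∫_0^{4} (24ρ^2) · ρ^2 sin(φ) dρ dφ dθ.

Inner (ρ from 0 to 4): 24576sin(φ)/5.
Middle (φ from 0 to π): 49152/5.
Outer (θ from 0 to 2π): 98304π/5.

Therefore ∯_{∂V} F · n dS = 98304π/5.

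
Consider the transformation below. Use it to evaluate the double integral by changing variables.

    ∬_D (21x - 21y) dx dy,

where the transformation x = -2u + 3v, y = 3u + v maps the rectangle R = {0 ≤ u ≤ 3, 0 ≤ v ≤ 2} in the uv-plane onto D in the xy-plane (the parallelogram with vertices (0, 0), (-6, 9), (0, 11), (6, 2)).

Compute the Jacobian determinant of (x, y) with respect to (u, v):

    ∂(x,y)/∂(u,v) = | -2  3 | = (-2)(1) - (3)(3) = -11.
                   | 3  1 |

Its absolute value is |J| = 11 (the area scaling factor).

Substituting x = -2u + 3v, y = 3u + v into the integrand,

    21x - 21y → -105u + 42v,

so the integral becomes

    ∬_R (-105u + 42v) · |J| du dv = ∫_0^3 ∫_0^2 (-1155u + 462v) dv du.

Inner (v): 924 - 2310u.
Outer (u): -7623.

Therefore ∬_D (21x - 21y) dx dy = -7623.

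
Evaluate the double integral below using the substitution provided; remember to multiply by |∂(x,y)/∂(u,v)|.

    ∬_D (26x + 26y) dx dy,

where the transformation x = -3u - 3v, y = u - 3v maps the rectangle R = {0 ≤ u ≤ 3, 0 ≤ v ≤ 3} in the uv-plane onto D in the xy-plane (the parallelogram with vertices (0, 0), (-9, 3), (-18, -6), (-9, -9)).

Compute the Jacobian determinant of (x, y) with respect to (u, v):

    ∂(x,y)/∂(u,v) = | -3  -3 | = (-3)(-3) - (-3)(1) = 12.
                   | 1  -3 |

Its absolute value is |J| = 12 (the area scaling factor).

Substituting x = -3u - 3v, y = u - 3v into the integrand,

    26x + 26y → -52u - 156v,

so the integral becomes

    ∬_R (-52u - 156v) · |J| du dv = ∫_0^3 ∫_0^3 (-624u - 1872v) dv du.

Inner (v): -1872u - 8424.
Outer (u): -33696.

Therefore ∬_D (26x + 26y) dx dy = -33696.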